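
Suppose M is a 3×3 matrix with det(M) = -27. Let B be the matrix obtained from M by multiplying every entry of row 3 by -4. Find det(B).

108

Scaling one row by -4 multiplies the determinant by -4.
det(B) = (-4)·(-27) = 108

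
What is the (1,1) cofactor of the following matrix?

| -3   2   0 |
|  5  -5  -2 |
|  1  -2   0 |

-4

Delete row 1 and column 1; the remaining 2×2 submatrix is [-5 -2; -2 0].
Its determinant is (-5)·0 − (-2)·(-2) = -4.
The cofactor carries sign (−1)^(1+1) = +1, so C_{1,1} = +(-4) = -4.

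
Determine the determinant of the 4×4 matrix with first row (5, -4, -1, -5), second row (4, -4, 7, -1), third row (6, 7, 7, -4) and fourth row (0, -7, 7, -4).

Expand along row 4 (it has 1 zero):
  + (-7) · M_42   where M_42 = det([5 -1 -5; 4 7 -1; 6 7 -4]) = -45
  − (7) · M_43   where M_43 = det([5 -4 -5; 4 -4 -1; 6 7 -4]) = -185
  + (-4) · M_44   where M_44 = det([5 -4 -1; 4 -4 7; 6 7 7]) = -493
det = (+1)·(-7)·(-45) + (-1)·(7)·(-185) + (+1)·(-4)·(-493) = 3582

3582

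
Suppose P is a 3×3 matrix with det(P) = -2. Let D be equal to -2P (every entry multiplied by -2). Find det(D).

For a 3×3 matrix, det(-2P) = (-2)^3·det(P) = -8·det(P).
det(D) = (-8)·(-2) = 16

The determinant is 16.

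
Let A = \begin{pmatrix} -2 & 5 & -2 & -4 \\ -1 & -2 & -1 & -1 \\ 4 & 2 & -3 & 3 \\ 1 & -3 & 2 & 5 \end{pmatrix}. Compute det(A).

Expand along row 1:
  + (-2) · M_11   where M_11 = det([-2 -1 -1; 2 -3 3; -3 2 5]) = 66
  − (5) · M_12   where M_12 = det([-1 -1 -1; 4 -3 3; 1 2 5]) = 27
  + (-2) · M_13   where M_13 = det([-1 -2 -1; 4 2 3; 1 -3 5]) = 29
  − (-4) · M_14   where M_14 = det([-1 -2 -1; 4 2 -3; 1 -3 2]) = 41
det = (+1)·(-2)·(66) + (-1)·(5)·(27) + (+1)·(-2)·(29) + (-1)·(-4)·(41) = -161

The determinant is -161.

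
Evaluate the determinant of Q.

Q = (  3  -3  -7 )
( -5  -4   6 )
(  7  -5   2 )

det(Q) = -461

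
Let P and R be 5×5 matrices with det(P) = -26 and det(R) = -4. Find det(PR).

104

det(PR) = det(P)·det(R) = (-26)·(-4) = 104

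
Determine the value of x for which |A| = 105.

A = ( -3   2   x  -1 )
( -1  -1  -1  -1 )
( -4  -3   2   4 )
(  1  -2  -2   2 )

Expanding along the column containing x, det(A) is linear in x: det(A) = (-25)·x + (105).
Set (-25)·x + (105) = 105  ⇒  (-25)·x = 0  ⇒  x = 0.

x = 0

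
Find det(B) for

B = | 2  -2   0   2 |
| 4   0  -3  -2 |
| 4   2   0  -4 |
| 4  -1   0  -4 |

-144

Expand along column 3 (it has 3 zeros):
  − (-3) · M_23   where M_23 = det([2 -2 2; 4 2 -4; 4 -1 -4]) = -48
det = (-1)·(-3)·(-48) = -144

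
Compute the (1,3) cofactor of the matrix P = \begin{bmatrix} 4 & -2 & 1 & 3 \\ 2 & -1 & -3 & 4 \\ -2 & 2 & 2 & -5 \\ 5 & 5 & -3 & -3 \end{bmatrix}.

Delete row 1 and column 3; the remaining 3×3 submatrix is [2 -1 4; -2 2 -5; 5 5 -3].
Its determinant is -11.
The cofactor carries sign (−1)^(1+3) = +1, so C_{1,3} = +(-11) = -11.

-11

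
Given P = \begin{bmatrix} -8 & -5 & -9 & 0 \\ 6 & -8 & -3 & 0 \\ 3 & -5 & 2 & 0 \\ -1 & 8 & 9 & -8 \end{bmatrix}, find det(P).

det(P) = -3256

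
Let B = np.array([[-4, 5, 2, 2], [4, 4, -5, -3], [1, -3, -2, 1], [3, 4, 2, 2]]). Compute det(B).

Expand along row 1:
  + (-4) · M_11   where M_11 = det([4 -5 -3; -3 -2 1; 4 2 2]) = -80
  − (5) · M_12   where M_12 = det([4 -5 -3; 1 -2 1; 3 2 2]) = -53
  + (2) · M_13   where M_13 = det([4 4 -3; 1 -3 1; 3 4 2]) = -75
  − (2) · M_14   where M_14 = det([4 4 -5; 1 -3 -2; 3 4 2]) = -89
det = (+1)·(-4)·(-80) + (-1)·(5)·(-53) + (+1)·(2)·(-75) + (-1)·(2)·(-89) = 613

The determinant is 613.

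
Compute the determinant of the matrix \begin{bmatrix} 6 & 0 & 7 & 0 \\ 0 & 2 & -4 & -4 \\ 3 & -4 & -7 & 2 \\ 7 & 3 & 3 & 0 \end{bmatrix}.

-1272

Expand along row 1 (it has 2 zeros):
  + (6) · M_11   where M_11 = det([2 -4 -4; -4 -7 2; 3 3 0]) = -72
  + (7) · M_13   where M_13 = det([0 2 -4; 3 -4 2; 7 3 0]) = -120
det = (+1)·(6)·(-72) + (+1)·(7)·(-120) = -1272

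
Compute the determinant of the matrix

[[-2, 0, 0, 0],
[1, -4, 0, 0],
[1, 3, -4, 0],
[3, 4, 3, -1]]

32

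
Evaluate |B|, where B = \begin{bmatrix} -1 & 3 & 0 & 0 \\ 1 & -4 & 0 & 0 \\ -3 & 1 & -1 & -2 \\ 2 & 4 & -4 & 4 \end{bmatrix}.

B is block lower-triangular with a 2×2 block and a 2×2 block on the diagonal, so its determinant equals the product of the determinants of the diagonal blocks.
det of the 2×2 block = 1
det of the 2×2 block = -12
det = (1)·(-12) = -12

det(B) = -12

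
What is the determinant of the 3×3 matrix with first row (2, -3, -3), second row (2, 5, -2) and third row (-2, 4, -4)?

Expand along row 1:
  + 2 · |5 -2; 4 -4| = 2·(-20 − (-8)) = -24
  − (-3) · |2 -2; -2 -4| = −(-3)·(-8 − 4) = -36
  + (-3) · |2 5; -2 4| = (-3)·(8 − (-10)) = -54
Sum: (-24) + (-36) + (-54) = -114

The determinant is -114.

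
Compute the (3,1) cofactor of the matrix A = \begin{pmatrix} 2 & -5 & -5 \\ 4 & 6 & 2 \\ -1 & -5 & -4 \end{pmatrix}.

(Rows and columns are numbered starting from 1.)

The cofactor is 20.

Delete row 3 and column 1; the remaining 2×2 submatrix is [-5 -5; 6 2].
Its determinant is (-5)·2 − (-5)·6 = 20.
The cofactor carries sign (−1)^(3+1) = +1, so C_{3,1} = +(20) = 20.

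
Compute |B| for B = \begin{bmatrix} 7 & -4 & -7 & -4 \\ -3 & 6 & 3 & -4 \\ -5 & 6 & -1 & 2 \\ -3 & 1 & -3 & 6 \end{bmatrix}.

det(B) = 0

Expand along row 1:
  + (7) · M_11   where M_11 = det([6 3 -4; 6 -1 2; 1 -3 6]) = -34
  − (-4) · M_12   where M_12 = det([-3 3 -4; -5 -1 2; -3 -3 6]) = 24
  + (-7) · M_13   where M_13 = det([-3 6 -4; -5 6 2; -3 1 6]) = -10
  − (-4) · M_14   where M_14 = det([-3 6 3; -5 6 -1; -3 1 -3]) = 18
det = (+1)·(7)·(-34) + (-1)·(-4)·(24) + (+1)·(-7)·(-10) + (-1)·(-4)·(18) = 0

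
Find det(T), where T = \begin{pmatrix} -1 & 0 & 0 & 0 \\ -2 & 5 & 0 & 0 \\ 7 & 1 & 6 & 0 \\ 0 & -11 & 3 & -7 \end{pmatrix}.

The determinant is 210.

T is lower triangular, so det(T) is the product of the diagonal entries:
det = (-1) · (5) · (6) · (-7) = 210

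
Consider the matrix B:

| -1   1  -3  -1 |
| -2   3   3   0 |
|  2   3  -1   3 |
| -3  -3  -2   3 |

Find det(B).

Expand along row 2 (it has 1 zero):
  − (-2) · M_21   where M_21 = det([1 -3 -1; 3 -1 3; -3 -2 3]) = 66
  + (3) · M_22   where M_22 = det([-1 -3 -1; 2 -1 3; -3 -2 3]) = 49
  − (3) · M_23   where M_23 = det([-1 1 -1; 2 3 3; -3 -3 3]) = -36
det = (-1)·(-2)·(66) + (+1)·(3)·(49) + (-1)·(3)·(-36) = 387

The determinant is 387.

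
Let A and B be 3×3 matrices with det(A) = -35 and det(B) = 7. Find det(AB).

det(AB) = det(A)·det(B) = (-35)·(7) = -245

The determinant is -245.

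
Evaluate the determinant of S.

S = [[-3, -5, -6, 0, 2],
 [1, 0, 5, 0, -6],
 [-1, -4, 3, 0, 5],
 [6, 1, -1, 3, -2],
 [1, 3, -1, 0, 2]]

Expand along column 4 (it has 4 zeros):
  + (3) · M_44   where M_44 = det([-3 -5 -6 2; 1 0 5 -6; -1 -4 3 5; 1 3 -1 2]) = 29
det = (+1)·(3)·(29) = 87

|S| = 87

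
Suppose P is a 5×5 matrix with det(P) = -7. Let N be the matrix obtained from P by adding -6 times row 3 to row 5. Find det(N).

Adding a multiple of one row to another leaves the determinant unchanged.
det(N) = (1)·(-7) = -7

-7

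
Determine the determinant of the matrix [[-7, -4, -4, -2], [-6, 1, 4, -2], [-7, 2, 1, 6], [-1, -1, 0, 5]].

The determinant is 1161.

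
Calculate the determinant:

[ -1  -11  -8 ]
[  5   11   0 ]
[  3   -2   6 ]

608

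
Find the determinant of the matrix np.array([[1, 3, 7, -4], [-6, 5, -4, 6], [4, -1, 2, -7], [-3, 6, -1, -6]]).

The determinant is 522.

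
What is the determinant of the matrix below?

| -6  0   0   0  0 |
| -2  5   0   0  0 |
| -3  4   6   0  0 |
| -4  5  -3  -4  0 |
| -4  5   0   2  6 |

The matrix is lower triangular, so the determinant is the product of the diagonal entries:
det = (-6) · (5) · (6) · (-4) · (6) = 4320

4320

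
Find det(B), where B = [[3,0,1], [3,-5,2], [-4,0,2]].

|B| = -50

Expand along column 2:
  + (-5) · |3 1; -4 2| = (-5)·(6 − (-4)) = -50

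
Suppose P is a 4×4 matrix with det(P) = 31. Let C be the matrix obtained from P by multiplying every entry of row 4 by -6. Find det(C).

Scaling one row by -6 multiplies the determinant by -6.
det(C) = (-6)·(31) = -186

-186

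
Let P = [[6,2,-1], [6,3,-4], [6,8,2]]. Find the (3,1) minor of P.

The minor is -5.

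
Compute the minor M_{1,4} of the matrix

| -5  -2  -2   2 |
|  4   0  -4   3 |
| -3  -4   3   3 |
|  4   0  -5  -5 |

The minor is 16.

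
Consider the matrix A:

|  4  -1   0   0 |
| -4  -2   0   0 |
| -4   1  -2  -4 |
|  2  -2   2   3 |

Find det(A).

det(A) = -24

A is block lower-triangular with a 2×2 block and a 2×2 block on the diagonal, so its determinant equals the product of the determinants of the diagonal blocks.
det of the 2×2 block = -12
det of the 2×2 block = 2
det = (-12)·(2) = -24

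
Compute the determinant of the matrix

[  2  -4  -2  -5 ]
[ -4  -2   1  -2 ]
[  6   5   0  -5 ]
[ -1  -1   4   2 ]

Expand along row 3 (it has 1 zero):
  + (6) · M_31   where M_31 = det([-4 -2 -5; -2 1 -2; -1 4 2]) = -17
  − (5) · M_32   where M_32 = det([2 -2 -5; -4 1 -2; -1 4 2]) = 75
  − (-5) · M_34   where M_34 = det([2 -4 -2; -4 -2 1; -1 -1 4]) = -78
det = (+1)·(6)·(-17) + (-1)·(5)·(75) + (-1)·(-5)·(-78) = -867

The determinant is -867.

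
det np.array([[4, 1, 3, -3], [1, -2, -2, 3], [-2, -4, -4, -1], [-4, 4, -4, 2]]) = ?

Expand along row 1:
  + (4) · M_11   where M_11 = det([-2 -2 3; -4 -4 -1; 4 -4 2]) = 112
  − (1) · M_12   where M_12 = det([1 -2 3; -2 -4 -1; -4 -4 2]) = -52
  + (3) · M_13   where M_13 = det([1 -2 3; -2 -4 -1; -4 4 2]) = -92
  − (-3) · M_14   where M_14 = det([1 -2 -2; -2 -4 -4; -4 4 -4]) = 64
det = (+1)·(4)·(112) + (-1)·(1)·(-52) + (+1)·(3)·(-92) + (-1)·(-3)·(64) = 416

The determinant is 416.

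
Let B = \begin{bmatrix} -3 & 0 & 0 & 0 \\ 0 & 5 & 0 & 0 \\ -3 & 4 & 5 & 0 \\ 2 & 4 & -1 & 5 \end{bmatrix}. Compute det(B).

B is lower triangular, so det(B) is the product of the diagonal entries:
det = (-3) · (5) · (5) · (5) = -375

det(B) = -375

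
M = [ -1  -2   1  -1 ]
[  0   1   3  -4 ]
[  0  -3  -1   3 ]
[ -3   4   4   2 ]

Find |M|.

Expand along column 1 (it has 2 zeros):
  + (-1) · M_11   where M_11 = det([1 3 -4; -3 -1 3; 4 4 2]) = 72
  − (-3) · M_41   where M_41 = det([-2 1 -1; 1 3 -4; -3 -1 3]) = -9
det = (+1)·(-1)·(72) + (-1)·(-3)·(-9) = -99

-99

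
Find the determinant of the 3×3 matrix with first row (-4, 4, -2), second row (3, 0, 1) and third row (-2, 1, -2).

Expand along row 2:
  − 3 · |4 -2; 1 -2| = −3·(-8 − (-2)) = 18
  − 1 · |-4 4; -2 1| = −1·(-4 − (-8)) = -4
Sum: (18) + (-4) = 14

14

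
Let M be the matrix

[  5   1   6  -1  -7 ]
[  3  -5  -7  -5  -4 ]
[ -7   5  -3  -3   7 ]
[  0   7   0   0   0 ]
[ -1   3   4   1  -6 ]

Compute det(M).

det(M) = -16632

Expand along row 4 (it has 4 zeros):
  + (7) · M_42   where M_42 = det([5 6 -1 -7; 3 -7 -5 -4; -7 -3 -3 7; -1 4 1 -6]) = -2376
det = (+1)·(7)·(-2376) = -16632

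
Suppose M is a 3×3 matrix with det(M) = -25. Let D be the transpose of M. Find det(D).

The determinant is -25.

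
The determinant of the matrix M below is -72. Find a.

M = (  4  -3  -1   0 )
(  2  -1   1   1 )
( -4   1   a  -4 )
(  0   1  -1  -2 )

Expanding along the row containing a, det(M) is linear in a: det(M) = (-8)·a + (-40).
Set (-8)·a + (-40) = -72  ⇒  (-8)·a = -32  ⇒  a = 4.

a = 4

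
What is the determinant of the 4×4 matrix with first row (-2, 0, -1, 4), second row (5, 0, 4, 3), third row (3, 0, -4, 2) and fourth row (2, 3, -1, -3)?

Expand along column 2 (it has 3 zeros):
  + (3) · M_42   where M_42 = det([-2 -1 4; 5 4 3; 3 -4 2]) = -167
det = (+1)·(3)·(-167) = -501

-501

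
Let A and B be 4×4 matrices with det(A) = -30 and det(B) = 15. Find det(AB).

det(AB) = det(A)·det(B) = (-30)·(15) = -450

The determinant is -450.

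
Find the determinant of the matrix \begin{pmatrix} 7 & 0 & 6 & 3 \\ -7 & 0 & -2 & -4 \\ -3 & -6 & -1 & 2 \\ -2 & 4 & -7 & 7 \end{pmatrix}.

1510

Expand along column 2 (it has 2 zeros):
  − (-6) · M_32   where M_32 = det([7 6 3; -7 -2 -4; -2 -7 7]) = 183
  + (4) · M_42   where M_42 = det([7 6 3; -7 -2 -4; -3 -1 2]) = 103
det = (-1)·(-6)·(183) + (+1)·(4)·(103) = 1510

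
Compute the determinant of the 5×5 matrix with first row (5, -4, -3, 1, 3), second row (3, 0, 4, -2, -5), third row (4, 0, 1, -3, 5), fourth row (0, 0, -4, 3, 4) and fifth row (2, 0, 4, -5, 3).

Expand along column 2 (it has 4 zeros):
  − (-4) · M_12   where M_12 = det([3 4 -2 -5; 4 1 -3 5; 0 -4 3 4; 2 4 -5 3]) = -95
det = (-1)·(-4)·(-95) = -380

-380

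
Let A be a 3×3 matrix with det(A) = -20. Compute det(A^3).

-8000

det(A^3) = (det A)^3 = (-20)^3 = -8000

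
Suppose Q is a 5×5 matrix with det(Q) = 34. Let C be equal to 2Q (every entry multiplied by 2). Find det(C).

The determinant is 1088.

For a 5×5 matrix, det(2Q) = 2^5·det(Q) = 32·det(Q).
det(C) = (32)·(34) = 1088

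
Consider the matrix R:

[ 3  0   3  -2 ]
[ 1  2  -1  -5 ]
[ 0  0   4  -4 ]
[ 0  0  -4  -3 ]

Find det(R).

-168

R is block upper-triangular with a 2×2 block and a 2×2 block on the diagonal, so its determinant equals the product of the determinants of the diagonal blocks.
det of the 2×2 block = 6
det of the 2×2 block = -28
det = (6)·(-28) = -168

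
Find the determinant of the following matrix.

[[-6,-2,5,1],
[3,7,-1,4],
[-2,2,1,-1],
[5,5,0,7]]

Expand along row 4 (it has 1 zero):
  − (5) · M_41   where M_41 = det([-2 5 1; 7 -1 4; 2 1 -1]) = 90
  + (5) · M_42   where M_42 = det([-6 5 1; 3 -1 4; -2 1 -1]) = -6
  + (7) · M_44   where M_44 = det([-6 -2 5; 3 7 -1; -2 2 1]) = 48
det = (-1)·(5)·(90) + (+1)·(5)·(-6) + (+1)·(7)·(48) = -144

-144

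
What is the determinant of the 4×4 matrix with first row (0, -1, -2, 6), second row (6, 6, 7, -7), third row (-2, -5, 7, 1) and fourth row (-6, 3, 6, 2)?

3928

Expand along row 1 (it has 1 zero):
  − (-1) · M_12   where M_12 = det([6 7 -7; -2 7 1; -6 6 2]) = -176
  + (-2) · M_13   where M_13 = det([6 6 -7; -2 -5 1; -6 3 2]) = 162
  − (6) · M_14   where M_14 = det([6 6 7; -2 -5 7; -6 3 6]) = -738
det = (-1)·(-1)·(-176) + (+1)·(-2)·(162) + (-1)·(6)·(-738) = 3928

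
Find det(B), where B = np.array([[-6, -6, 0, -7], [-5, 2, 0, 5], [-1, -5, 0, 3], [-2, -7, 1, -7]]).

Expand along column 3 (it has 3 zeros):
  − (1) · M_43   where M_43 = det([-6 -6 -7; -5 2 5; -1 -5 3]) = -435
det = (-1)·(1)·(-435) = 435

The determinant is 435.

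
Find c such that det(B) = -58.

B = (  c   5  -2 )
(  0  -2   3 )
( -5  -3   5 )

c = 3

Expanding along the row containing c, det(B) is linear in c: det(B) = (-1)·c + (-55).
Set (-1)·c + (-55) = -58  ⇒  (-1)·c = -3  ⇒  c = 3.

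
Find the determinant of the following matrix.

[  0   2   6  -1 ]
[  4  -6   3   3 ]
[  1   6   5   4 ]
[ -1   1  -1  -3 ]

Expand along row 1 (it has 1 zero):
  − (2) · M_12   where M_12 = det([4 3 3; 1 5 4; -1 -1 -3]) = -35
  + (6) · M_13   where M_13 = det([4 -6 3; 1 6 4; -1 1 -3]) = -61
  − (-1) · M_14   where M_14 = det([4 -6 3; 1 6 5; -1 1 -1]) = 1
det = (-1)·(2)·(-35) + (+1)·(6)·(-61) + (-1)·(-1)·(1) = -295

-295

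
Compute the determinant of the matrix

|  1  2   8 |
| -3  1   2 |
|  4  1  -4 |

The determinant is -70.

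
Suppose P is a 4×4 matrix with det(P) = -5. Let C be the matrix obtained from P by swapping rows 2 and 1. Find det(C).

Swapping two rows multiplies the determinant by −1.
det(C) = (-1)·(-5) = 5

|C| = 5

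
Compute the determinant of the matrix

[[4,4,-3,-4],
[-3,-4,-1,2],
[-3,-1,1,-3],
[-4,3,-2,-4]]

Expand along row 1:
  + (4) · M_11   where M_11 = det([-4 -1 2; -1 1 -3; 3 -2 -4]) = 51
  − (4) · M_12   where M_12 = det([-3 -1 2; -3 1 -3; -4 -2 -4]) = 50
  + (-3) · M_13   where M_13 = det([-3 -4 2; -3 -1 -3; -4 3 -4]) = -65
  − (-4) · M_14   where M_14 = det([-3 -4 -1; -3 -1 1; -4 3 -2]) = 56
det = (+1)·(4)·(51) + (-1)·(4)·(50) + (+1)·(-3)·(-65) + (-1)·(-4)·(56) = 423

The determinant is 423.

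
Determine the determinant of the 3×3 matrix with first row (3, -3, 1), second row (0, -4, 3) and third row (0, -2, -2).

42

Expand along column 1:
  + 3 · |-4 3; -2 -2| = 3·(8 − (-6)) = 42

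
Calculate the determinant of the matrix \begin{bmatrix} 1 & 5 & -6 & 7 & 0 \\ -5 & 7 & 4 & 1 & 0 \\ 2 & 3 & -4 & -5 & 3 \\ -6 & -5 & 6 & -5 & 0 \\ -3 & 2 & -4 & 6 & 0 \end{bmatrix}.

The determinant is -348.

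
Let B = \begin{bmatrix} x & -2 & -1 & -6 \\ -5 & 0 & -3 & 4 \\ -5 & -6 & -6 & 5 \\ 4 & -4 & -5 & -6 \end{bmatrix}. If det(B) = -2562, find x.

x = -8

Expanding along the column containing x, det(B) is linear in x: det(B) = (192)·x + (-1026).
Set (192)·x + (-1026) = -2562  ⇒  (192)·x = -1536  ⇒  x = -8.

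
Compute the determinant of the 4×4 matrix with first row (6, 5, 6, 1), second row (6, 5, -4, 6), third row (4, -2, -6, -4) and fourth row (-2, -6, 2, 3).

Expand along row 1:
  + (6) · M_11   where M_11 = det([5 -4 6; -2 -6 -4; -6 2 3]) = -410
  − (5) · M_12   where M_12 = det([6 -4 6; 4 -6 -4; -2 2 3]) = -68
  + (6) · M_13   where M_13 = det([6 5 6; 4 -2 -4; -2 -6 3]) = -368
  − (1) · M_14   where M_14 = det([6 5 -4; 4 -2 -6; -2 -6 2]) = -108
det = (+1)·(6)·(-410) + (-1)·(5)·(-68) + (+1)·(6)·(-368) + (-1)·(1)·(-108) = -4220

-4220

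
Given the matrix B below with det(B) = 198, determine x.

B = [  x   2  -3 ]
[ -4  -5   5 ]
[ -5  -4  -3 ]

7

Expanding along the row containing x, det(B) is linear in x: det(B) = (35)·x + (-47).
Set (35)·x + (-47) = 198  ⇒  (35)·x = 245  ⇒  x = 7.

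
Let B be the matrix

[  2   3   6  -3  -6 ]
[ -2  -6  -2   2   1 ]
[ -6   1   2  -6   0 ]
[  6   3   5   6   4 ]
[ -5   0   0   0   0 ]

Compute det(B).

det(B) = 9255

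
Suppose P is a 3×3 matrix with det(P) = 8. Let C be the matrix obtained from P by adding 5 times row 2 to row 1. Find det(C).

The determinant is 8.

Adding a multiple of one row to another leaves the determinant unchanged.
det(C) = (1)·(8) = 8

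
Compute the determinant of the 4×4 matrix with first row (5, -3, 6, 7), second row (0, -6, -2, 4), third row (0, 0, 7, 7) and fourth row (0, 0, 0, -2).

The matrix is upper triangular, so the determinant is the product of the diagonal entries:
det = (5) · (-6) · (7) · (-2) = 420

The determinant is 420.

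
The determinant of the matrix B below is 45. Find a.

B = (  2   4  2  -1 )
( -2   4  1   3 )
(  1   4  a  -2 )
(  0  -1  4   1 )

-3

Expanding along the column containing a, det(B) is linear in a: det(B) = (20)·a + (105).
Set (20)·a + (105) = 45  ⇒  (20)·a = -60  ⇒  a = -3.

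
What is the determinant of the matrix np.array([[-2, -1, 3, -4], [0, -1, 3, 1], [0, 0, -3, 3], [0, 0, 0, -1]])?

6

The matrix is upper triangular, so the determinant is the product of the diagonal entries:
det = (-2) · (-1) · (-3) · (-1) = 6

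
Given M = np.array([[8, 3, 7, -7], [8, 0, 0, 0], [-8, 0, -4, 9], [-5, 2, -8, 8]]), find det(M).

Expand along row 2 (it has 3 zeros):
  − (8) · M_21   where M_21 = det([3 7 -7; 0 -4 9; 2 -8 8]) = 190
det = (-1)·(8)·(190) = -1520

|M| = -1520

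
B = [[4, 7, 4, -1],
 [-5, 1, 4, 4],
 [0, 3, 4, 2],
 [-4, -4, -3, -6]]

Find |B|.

det(B) = -297

Expand along row 3 (it has 1 zero):
  − (3) · M_32   where M_32 = det([4 4 -1; -5 4 4; -4 -3 -6]) = -263
  + (4) · M_33   where M_33 = det([4 7 -1; -5 1 4; -4 -4 -6]) = -306
  − (2) · M_34   where M_34 = det([4 7 4; -5 1 4; -4 -4 -3]) = -69
det = (-1)·(3)·(-263) + (+1)·(4)·(-306) + (-1)·(2)·(-69) = -297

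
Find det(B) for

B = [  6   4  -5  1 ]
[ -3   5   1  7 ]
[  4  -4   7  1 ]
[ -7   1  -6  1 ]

det(B) = 1874

Expand along row 1:
  + (6) · M_11   where M_11 = det([5 1 7; -4 7 1; 1 -6 1]) = 189
  − (4) · M_12   where M_12 = det([-3 1 7; 4 7 1; -7 -6 1]) = 125
  + (-5) · M_13   where M_13 = det([-3 5 7; 4 -4 1; -7 1 1]) = -208
  − (1) · M_14   where M_14 = det([-3 5 1; 4 -4 7; -7 1 -6]) = -200
det = (+1)·(6)·(189) + (-1)·(4)·(125) + (+1)·(-5)·(-208) + (-1)·(1)·(-200) = 1874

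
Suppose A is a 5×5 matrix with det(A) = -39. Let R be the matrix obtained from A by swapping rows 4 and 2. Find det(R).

39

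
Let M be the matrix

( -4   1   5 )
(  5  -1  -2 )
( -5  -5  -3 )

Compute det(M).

Expand along column 1:
  + (-4) · |-1 -2; -5 -3| = (-4)·(3 − 10) = 28
  − 5 · |1 5; -5 -3| = −5·(-3 − (-25)) = -110
  + (-5) · |1 5; -1 -2| = (-5)·(-2 − (-5)) = -15
Sum: (28) + (-110) + (-15) = -97

-97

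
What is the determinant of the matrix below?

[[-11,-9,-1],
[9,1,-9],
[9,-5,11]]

Expand along column 1:
  + (-11) · |1 -9; -5 11| = (-11)·(11 − 45) = 374
  − 9 · |-9 -1; -5 11| = −9·(-99 − 5) = 936
  + 9 · |-9 -1; 1 -9| = 9·(81 − (-1)) = 738
Sum: (374) + (936) + (738) = 2048

2048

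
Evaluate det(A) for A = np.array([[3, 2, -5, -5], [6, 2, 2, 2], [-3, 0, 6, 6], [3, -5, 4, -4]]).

624

Expand along row 3 (it has 1 zero):
  + (-3) · M_31   where M_31 = det([2 -5 -5; 2 2 2; -5 4 -4]) = -112
  + (6) · M_33   where M_33 = det([3 2 -5; 6 2 2; 3 -5 -4]) = 246
  − (6) · M_34   where M_34 = det([3 2 -5; 6 2 2; 3 -5 4]) = 198
det = (+1)·(-3)·(-112) + (+1)·(6)·(246) + (-1)·(6)·(198) = 624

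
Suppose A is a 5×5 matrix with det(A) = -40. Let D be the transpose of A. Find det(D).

|D| = -40

det(Aᵀ) = det(A).
det(D) = (1)·(-40) = -40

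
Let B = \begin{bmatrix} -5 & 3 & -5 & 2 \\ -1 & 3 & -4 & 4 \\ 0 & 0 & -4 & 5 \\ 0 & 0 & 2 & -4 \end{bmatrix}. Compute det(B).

B is block upper-triangular with a 2×2 block and a 2×2 block on the diagonal, so its determinant equals the product of the determinants of the diagonal blocks.
det of the 2×2 block = -12
det of the 2×2 block = 6
det = (-12)·(6) = -72

det(B) = -72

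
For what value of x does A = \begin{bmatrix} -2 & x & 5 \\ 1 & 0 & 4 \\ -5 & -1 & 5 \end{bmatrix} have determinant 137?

Expanding along the column containing x, det(A) is linear in x: det(A) = (-25)·x + (-13).
Set (-25)·x + (-13) = 137  ⇒  (-25)·x = 150  ⇒  x = -6.

-6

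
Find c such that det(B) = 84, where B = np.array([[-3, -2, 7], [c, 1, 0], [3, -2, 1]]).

Expanding along the row containing c, det(B) is linear in c: det(B) = (-12)·c + (-24).
Set (-12)·c + (-24) = 84  ⇒  (-12)·c = 108  ⇒  c = -9.

c = -9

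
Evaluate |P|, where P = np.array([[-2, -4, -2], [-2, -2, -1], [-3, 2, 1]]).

The determinant is 0.

Expand along row 1:
  + (-2) · |-2 -1; 2 1| = (-2)·(-2 − (-2)) = 0
  − (-4) · |-2 -1; -3 1| = −(-4)·(-2 − 3) = -20
  + (-2) · |-2 -2; -3 2| = (-2)·(-4 − 6) = 20
Sum: (0) + (-20) + (20) = 0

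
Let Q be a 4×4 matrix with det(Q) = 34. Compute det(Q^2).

1156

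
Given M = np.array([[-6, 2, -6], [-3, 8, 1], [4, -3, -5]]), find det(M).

The determinant is 338.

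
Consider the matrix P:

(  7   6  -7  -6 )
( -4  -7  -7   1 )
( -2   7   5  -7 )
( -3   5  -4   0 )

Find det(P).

det(P) = 6496

Expand along row 4 (it has 1 zero):
  − (-3) · M_41   where M_41 = det([6 -7 -6; -7 -7 1; 7 5 -7]) = 474
  + (5) · M_42   where M_42 = det([7 -7 -6; -4 -7 1; -2 5 -7]) = 722
  − (-4) · M_43   where M_43 = det([7 6 -6; -4 -7 1; -2 7 -7]) = 366
det = (-1)·(-3)·(474) + (+1)·(5)·(722) + (-1)·(-4)·(366) = 6496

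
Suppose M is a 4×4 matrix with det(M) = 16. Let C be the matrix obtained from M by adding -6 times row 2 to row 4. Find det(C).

Adding a multiple of one row to another leaves the determinant unchanged.
det(C) = (1)·(16) = 16

|C| = 16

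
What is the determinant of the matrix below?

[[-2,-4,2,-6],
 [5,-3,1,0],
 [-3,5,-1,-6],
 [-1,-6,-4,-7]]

-1708

Expand along row 2 (it has 1 zero):
  − (5) · M_21   where M_21 = det([-4 2 -6; 5 -1 -6; -6 -4 -7]) = 366
  + (-3) · M_22   where M_22 = det([-2 2 -6; -3 -1 -6; -1 -4 -7]) = -62
  − (1) · M_23   where M_23 = det([-2 -4 -6; -3 5 -6; -1 -6 -7]) = 64
det = (-1)·(5)·(366) + (+1)·(-3)·(-62) + (-1)·(1)·(64) = -1708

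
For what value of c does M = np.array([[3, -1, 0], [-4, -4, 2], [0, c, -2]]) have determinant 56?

c = -4

Expanding along the column containing c, det(M) is linear in c: det(M) = (-6)·c + (32).
Set (-6)·c + (32) = 56  ⇒  (-6)·c = 24  ⇒  c = -4.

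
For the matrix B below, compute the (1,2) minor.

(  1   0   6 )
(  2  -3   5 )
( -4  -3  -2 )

16

Delete row 1 and column 2; the remaining 2×2 submatrix is [2 5; -4 -2].
Its determinant is 2·(-2) − 5·(-4) = 16.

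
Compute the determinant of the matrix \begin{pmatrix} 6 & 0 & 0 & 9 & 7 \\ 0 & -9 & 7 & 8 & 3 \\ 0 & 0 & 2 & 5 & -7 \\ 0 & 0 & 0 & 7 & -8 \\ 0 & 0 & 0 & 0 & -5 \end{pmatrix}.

3780

The matrix is upper triangular, so the determinant is the product of the diagonal entries:
det = (6) · (-9) · (2) · (7) · (-5) = 3780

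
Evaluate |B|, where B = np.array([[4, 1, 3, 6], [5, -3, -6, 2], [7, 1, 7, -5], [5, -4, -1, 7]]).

The determinant is -2173.

Expand along row 1:
  + (4) · M_11   where M_11 = det([-3 -6 2; 1 7 -5; -4 -1 7]) = -156
  − (1) · M_12   where M_12 = det([5 -6 2; 7 7 -5; 5 -1 7]) = 580
  + (3) · M_13   where M_13 = det([5 -3 2; 7 1 -5; 5 -4 7]) = 91
  − (6) · M_14   where M_14 = det([5 -3 -6; 7 1 7; 5 -4 -1]) = 207
det = (+1)·(4)·(-156) + (-1)·(1)·(580) + (+1)·(3)·(91) + (-1)·(6)·(207) = -2173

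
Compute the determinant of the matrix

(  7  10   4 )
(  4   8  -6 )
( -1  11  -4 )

Expand along column 1:
  + 7 · |8 -6; 11 -4| = 7·(-32 − (-66)) = 238
  − 4 · |10 4; 11 -4| = −4·(-40 − 44) = 336
  + (-1) · |10 4; 8 -6| = (-1)·(-60 − 32) = 92
Sum: (238) + (336) + (92) = 666

666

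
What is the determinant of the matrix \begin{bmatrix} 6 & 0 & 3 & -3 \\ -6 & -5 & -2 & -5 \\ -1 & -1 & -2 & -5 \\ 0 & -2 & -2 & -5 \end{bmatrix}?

The determinant is 189.

Expand along row 1 (it has 1 zero):
  + (6) · M_11   where M_11 = det([-5 -2 -5; -1 -2 -5; -2 -2 -5]) = 0
  + (3) · M_13   where M_13 = det([-6 -5 -5; -1 -1 -5; 0 -2 -5]) = 45
  − (-3) · M_14   where M_14 = det([-6 -5 -2; -1 -1 -2; 0 -2 -2]) = 18
det = (+1)·(6)·(0) + (+1)·(3)·(45) + (-1)·(-3)·(18) = 189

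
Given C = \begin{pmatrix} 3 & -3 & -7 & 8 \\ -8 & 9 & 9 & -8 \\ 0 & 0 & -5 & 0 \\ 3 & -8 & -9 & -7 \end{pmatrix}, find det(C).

Expand along row 3 (it has 3 zeros):
  + (-5) · M_33   where M_33 = det([3 -3 8; -8 9 -8; 3 -8 -7]) = 155
det = (+1)·(-5)·(155) = -775

det(C) = -775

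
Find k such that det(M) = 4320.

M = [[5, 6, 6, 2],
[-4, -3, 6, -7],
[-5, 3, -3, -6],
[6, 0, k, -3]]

3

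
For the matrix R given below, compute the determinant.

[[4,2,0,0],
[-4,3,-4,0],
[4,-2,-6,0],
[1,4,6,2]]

-368

Expand along column 4 (it has 3 zeros):
  + (2) · M_44   where M_44 = det([4 2 0; -4 3 -4; 4 -2 -6]) = -184
det = (+1)·(2)·(-184) = -368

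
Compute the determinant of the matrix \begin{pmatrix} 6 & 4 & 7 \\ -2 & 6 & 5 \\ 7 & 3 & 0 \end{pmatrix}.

Expand along row 3:
  + 7 · |4 7; 6 5| = 7·(20 − 42) = -154
  − 3 · |6 7; -2 5| = −3·(30 − (-14)) = -132
Sum: (-154) + (-132) = -286

-286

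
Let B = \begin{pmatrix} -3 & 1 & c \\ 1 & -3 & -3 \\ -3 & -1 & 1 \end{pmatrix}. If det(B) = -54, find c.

Expanding along the column containing c, det(B) is linear in c: det(B) = (-10)·c + (26).
Set (-10)·c + (26) = -54  ⇒  (-10)·c = -80  ⇒  c = 8.

8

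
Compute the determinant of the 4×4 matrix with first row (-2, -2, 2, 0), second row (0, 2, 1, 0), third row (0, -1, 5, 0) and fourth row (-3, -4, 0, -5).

The determinant is 110.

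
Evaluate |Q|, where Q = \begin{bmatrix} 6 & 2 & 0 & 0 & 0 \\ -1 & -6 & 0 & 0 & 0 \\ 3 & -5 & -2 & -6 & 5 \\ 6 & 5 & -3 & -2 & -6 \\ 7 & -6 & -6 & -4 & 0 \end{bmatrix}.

5712

Q is block lower-triangular with a 2×2 block and a 3×3 block on the diagonal, so its determinant equals the product of the determinants of the diagonal blocks.
det of the 2×2 block = -34
det of the 3×3 block = -168
det = (-34)·(-168) = 5712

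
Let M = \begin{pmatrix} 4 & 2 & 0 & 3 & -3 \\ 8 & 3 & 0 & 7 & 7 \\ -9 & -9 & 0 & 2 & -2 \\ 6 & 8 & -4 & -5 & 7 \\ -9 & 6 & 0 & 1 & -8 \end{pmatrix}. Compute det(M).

|M| = -27916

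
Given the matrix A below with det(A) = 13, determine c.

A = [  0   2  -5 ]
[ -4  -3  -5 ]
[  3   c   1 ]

Expanding along the column containing c, det(A) is linear in c: det(A) = (20)·c + (-67).
Set (20)·c + (-67) = 13  ⇒  (20)·c = 80  ⇒  c = 4.

c = 4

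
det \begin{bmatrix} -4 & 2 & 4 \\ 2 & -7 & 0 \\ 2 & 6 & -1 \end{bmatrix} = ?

80

Expand along column 3:
  + 4 · |2 -7; 2 6| = 4·(12 − (-14)) = 104
  + (-1) · |-4 2; 2 -7| = (-1)·(28 − 4) = -24
Sum: (104) + (-24) = 80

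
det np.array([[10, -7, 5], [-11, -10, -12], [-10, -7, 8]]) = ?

The determinant is -3211.

Expand along column 1:
  + 10 · |-10 -12; -7 8| = 10·(-80 − 84) = -1640
  − (-11) · |-7 5; -7 8| = −(-11)·(-56 − (-35)) = -231
  + (-10) · |-7 5; -10 -12| = (-10)·(84 − (-50)) = -1340
Sum: (-1640) + (-231) + (-1340) = -3211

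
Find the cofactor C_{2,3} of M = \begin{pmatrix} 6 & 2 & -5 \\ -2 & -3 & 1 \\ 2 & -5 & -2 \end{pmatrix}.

34

Delete row 2 and column 3; the remaining 2×2 submatrix is [6 2; 2 -5].
Its determinant is 6·(-5) − 2·2 = -34.
The cofactor carries sign (−1)^(2+3) = −1, so C_{2,3} = −(-34) = 34.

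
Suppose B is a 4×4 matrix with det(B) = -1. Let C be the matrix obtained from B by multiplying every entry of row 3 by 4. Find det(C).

Scaling one row by 4 multiplies the determinant by 4.
det(C) = (4)·(-1) = -4

-4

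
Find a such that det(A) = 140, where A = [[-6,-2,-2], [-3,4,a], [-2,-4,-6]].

0

Expanding along the column containing a, det(A) is linear in a: det(A) = (-20)·a + (140).
Set (-20)·a + (140) = 140  ⇒  (-20)·a = 0  ⇒  a = 0.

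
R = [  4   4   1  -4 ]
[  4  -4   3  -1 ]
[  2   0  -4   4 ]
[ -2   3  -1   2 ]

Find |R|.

Expand along row 3 (it has 1 zero):
  + (2) · M_31   where M_31 = det([4 1 -4; -4 3 -1; 3 -1 2]) = 45
  + (-4) · M_33   where M_33 = det([4 4 -4; 4 -4 -1; -2 3 2]) = -60
  − (4) · M_34   where M_34 = det([4 4 1; 4 -4 3; -2 3 -1]) = -24
det = (+1)·(2)·(45) + (+1)·(-4)·(-60) + (-1)·(4)·(-24) = 426

The determinant is 426.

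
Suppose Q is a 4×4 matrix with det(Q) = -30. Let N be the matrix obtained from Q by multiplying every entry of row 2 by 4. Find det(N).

The determinant is -120.

Scaling one row by 4 multiplies the determinant by 4.
det(N) = (4)·(-30) = -120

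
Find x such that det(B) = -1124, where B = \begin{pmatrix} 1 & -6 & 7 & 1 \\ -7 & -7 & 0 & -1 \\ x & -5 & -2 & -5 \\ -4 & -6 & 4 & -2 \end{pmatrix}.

Expanding along the row containing x, det(B) is linear in x: det(B) = (-108)·x + (-1124).
Set (-108)·x + (-1124) = -1124  ⇒  (-108)·x = 0  ⇒  x = 0.

0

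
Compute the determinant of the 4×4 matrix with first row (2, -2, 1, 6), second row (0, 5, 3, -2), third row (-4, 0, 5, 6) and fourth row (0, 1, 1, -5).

Expand along column 1 (it has 2 zeros):
  + (2) · M_11   where M_11 = det([5 3 -2; 0 5 6; 1 1 -5]) = -127
  + (-4) · M_31   where M_31 = det([-2 1 6; 5 3 -2; 1 1 -5]) = 61
det = (+1)·(2)·(-127) + (+1)·(-4)·(61) = -498

-498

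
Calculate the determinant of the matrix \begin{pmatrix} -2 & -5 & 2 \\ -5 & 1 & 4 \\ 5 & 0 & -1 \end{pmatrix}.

The determinant is -83.

Expand along column 2:
  − (-5) · |-5 4; 5 -1| = −(-5)·(5 − 20) = -75
  + 1 · |-2 2; 5 -1| = 1·(2 − 10) = -8
Sum: (-75) + (-8) = -83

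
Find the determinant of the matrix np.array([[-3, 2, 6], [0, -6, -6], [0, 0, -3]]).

The matrix is upper triangular, so the determinant is the product of the diagonal entries:
det = (-3) · (-6) · (-3) = -54

-54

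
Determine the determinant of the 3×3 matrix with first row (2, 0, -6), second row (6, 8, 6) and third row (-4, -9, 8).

Expand along column 2:
  + 8 · |2 -6; -4 8| = 8·(16 − 24) = -64
  − (-9) · |2 -6; 6 6| = −(-9)·(12 − (-36)) = 432
Sum: (-64) + (432) = 368

368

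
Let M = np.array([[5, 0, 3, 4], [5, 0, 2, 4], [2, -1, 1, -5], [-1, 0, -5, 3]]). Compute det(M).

Expand along column 2 (it has 3 zeros):
  − (-1) · M_32   where M_32 = det([5 3 4; 5 2 4; -1 -5 3]) = -19
det = (-1)·(-1)·(-19) = -19

-19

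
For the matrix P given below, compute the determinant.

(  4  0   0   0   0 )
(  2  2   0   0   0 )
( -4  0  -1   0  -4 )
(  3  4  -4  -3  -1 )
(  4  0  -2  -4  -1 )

P is block lower-triangular with a 2×2 block and a 3×3 block on the diagonal, so its determinant equals the product of the determinants of the diagonal blocks.
det of the 2×2 block = 8
det of the 3×3 block = -39
det = (8)·(-39) = -312

-312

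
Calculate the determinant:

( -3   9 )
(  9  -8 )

-57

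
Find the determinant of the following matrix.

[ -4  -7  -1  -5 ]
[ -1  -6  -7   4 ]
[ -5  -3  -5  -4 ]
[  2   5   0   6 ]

Expand along row 4 (it has 1 zero):
  − (2) · M_41   where M_41 = det([-7 -1 -5; -6 -7 4; -3 -5 -4]) = -345
  + (5) · M_42   where M_42 = det([-4 -1 -5; -1 -7 4; -5 -5 -4]) = -18
  + (6) · M_44   where M_44 = det([-4 -7 -1; -1 -6 -7; -5 -3 -5]) = -219
det = (-1)·(2)·(-345) + (+1)·(5)·(-18) + (+1)·(6)·(-219) = -714

-714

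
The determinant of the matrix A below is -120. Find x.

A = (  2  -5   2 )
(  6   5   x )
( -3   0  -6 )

x = 6

Expanding along the column containing x, det(A) is linear in x: det(A) = (15)·x + (-210).
Set (15)·x + (-210) = -120  ⇒  (15)·x = 90  ⇒  x = 6.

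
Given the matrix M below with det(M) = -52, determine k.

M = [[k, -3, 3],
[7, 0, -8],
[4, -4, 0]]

2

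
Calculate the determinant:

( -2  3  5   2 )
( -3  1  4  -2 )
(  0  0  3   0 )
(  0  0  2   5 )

The matrix is block upper-triangular with a 2×2 block and a 2×2 block on the diagonal, so its determinant equals the product of the determinants of the diagonal blocks.
det of the 2×2 block = 7
det of the 2×2 block = 15
det = (7)·(15) = 105

105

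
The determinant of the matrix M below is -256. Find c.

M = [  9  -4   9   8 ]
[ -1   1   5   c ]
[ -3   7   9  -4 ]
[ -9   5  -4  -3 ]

6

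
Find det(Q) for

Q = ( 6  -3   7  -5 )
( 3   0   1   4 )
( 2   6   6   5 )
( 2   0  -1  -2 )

|Q| = -999

Expand along column 2 (it has 2 zeros):
  − (-3) · M_12   where M_12 = det([3 1 4; 2 6 5; 2 -1 -2]) = -63
  − (6) · M_32   where M_32 = det([6 7 -5; 3 1 4; 2 -1 -2]) = 135
det = (-1)·(-3)·(-63) + (-1)·(6)·(135) = -999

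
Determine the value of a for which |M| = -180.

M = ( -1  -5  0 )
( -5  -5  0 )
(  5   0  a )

Expanding along the column containing a, det(M) is linear in a: det(M) = (-20)·a + (0).
Set (-20)·a + (0) = -180  ⇒  (-20)·a = -180  ⇒  a = 9.

9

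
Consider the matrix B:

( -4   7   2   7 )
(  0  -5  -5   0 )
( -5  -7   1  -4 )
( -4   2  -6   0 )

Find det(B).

|B| = -2760

Expand along row 2 (it has 2 zeros):
  + (-5) · M_22   where M_22 = det([-4 2 7; -5 1 -4; -4 -6 0]) = 366
  − (-5) · M_23   where M_23 = det([-4 7 7; -5 -7 -4; -4 2 0]) = -186
det = (+1)·(-5)·(366) + (-1)·(-5)·(-186) = -2760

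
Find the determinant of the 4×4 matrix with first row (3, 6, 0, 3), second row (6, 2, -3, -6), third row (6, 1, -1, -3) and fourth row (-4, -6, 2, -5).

The determinant is 411.

Expand along row 1 (it has 1 zero):
  + (3) · M_11   where M_11 = det([2 -3 -6; 1 -1 -3; -6 2 -5]) = -23
  − (6) · M_12   where M_12 = det([6 -3 -6; 6 -1 -3; -4 2 -5]) = -108
  − (3) · M_14   where M_14 = det([6 2 -3; 6 1 -1; -4 -6 2]) = 56
det = (+1)·(3)·(-23) + (-1)·(6)·(-108) + (-1)·(3)·(56) = 411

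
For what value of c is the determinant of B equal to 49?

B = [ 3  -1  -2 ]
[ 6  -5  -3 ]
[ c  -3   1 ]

-7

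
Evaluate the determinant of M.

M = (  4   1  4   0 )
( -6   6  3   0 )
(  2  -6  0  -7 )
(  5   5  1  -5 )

-2655

Expand along column 4 (it has 2 zeros):
  − (-7) · M_34   where M_34 = det([4 1 4; -6 6 3; 5 5 1]) = -255
  + (-5) · M_44   where M_44 = det([4 1 4; -6 6 3; 2 -6 0]) = 174
det = (-1)·(-7)·(-255) + (+1)·(-5)·(174) = -2655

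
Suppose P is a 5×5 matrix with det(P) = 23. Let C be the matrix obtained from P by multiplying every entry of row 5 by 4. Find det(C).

92

Scaling one row by 4 multiplies the determinant by 4.
det(C) = (4)·(23) = 92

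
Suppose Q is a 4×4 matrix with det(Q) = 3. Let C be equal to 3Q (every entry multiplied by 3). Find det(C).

For a 4×4 matrix, det(3Q) = 3^4·det(Q) = 81·det(Q).
det(C) = (81)·(3) = 243

det(C) = 243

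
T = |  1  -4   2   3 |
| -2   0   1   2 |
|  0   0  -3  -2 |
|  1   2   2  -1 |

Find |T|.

Expand along row 3 (it has 2 zeros):
  + (-3) · M_33   where M_33 = det([1 -4 3; -2 0 2; 1 2 -1]) = -16
  − (-2) · M_34   where M_34 = det([1 -4 2; -2 0 1; 1 2 2]) = -30
det = (+1)·(-3)·(-16) + (-1)·(-2)·(-30) = -12

-12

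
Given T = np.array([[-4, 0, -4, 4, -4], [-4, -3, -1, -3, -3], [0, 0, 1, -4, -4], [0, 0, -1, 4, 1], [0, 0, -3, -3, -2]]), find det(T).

T is block upper-triangular with a 2×2 block and a 3×3 block on the diagonal, so its determinant equals the product of the determinants of the diagonal blocks.
det of the 2×2 block = 12
det of the 3×3 block = -45
det = (12)·(-45) = -540

det(T) = -540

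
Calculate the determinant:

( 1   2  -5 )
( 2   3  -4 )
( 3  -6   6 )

Expand along column 1:
  + 1 · |3 -4; -6 6| = 1·(18 − 24) = -6
  − 2 · |2 -5; -6 6| = −2·(12 − 30) = 36
  + 3 · |2 -5; 3 -4| = 3·(-8 − (-15)) = 21
Sum: (-6) + (36) + (21) = 51

51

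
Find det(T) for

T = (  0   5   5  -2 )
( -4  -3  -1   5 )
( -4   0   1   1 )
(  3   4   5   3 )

|T| = -9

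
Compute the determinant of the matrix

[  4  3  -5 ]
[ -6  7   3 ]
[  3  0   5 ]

Expand along column 2:
  − 3 · |-6 3; 3 5| = −3·(-30 − 9) = 117
  + 7 · |4 -5; 3 5| = 7·(20 − (-15)) = 245
Sum: (117) + (245) = 362

The determinant is 362.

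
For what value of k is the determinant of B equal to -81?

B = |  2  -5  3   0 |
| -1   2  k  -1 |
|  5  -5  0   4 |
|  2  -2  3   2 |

7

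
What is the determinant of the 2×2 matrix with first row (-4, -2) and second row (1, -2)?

10

det = (-4)·(-2) − (-2)·1 = 8 − (-2) = 10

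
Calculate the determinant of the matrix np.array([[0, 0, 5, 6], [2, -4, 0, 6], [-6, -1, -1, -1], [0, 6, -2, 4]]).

-1924

Expand along row 1 (it has 2 zeros):
  + (5) · M_13   where M_13 = det([2 -4 6; -6 -1 -1; 0 6 4]) = -308
  − (6) · M_14   where M_14 = det([2 -4 0; -6 -1 -1; 0 6 -2]) = 64
det = (+1)·(5)·(-308) + (-1)·(6)·(64) = -1924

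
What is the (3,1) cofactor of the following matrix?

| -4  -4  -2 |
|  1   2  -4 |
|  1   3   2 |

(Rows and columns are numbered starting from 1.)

20

Delete row 3 and column 1; the remaining 2×2 submatrix is [-4 -2; 2 -4].
Its determinant is (-4)·(-4) − (-2)·2 = 20.
The cofactor carries sign (−1)^(3+1) = +1, so C_{3,1} = +(20) = 20.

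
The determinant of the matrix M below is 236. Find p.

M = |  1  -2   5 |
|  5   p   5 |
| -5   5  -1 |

Expanding along the row containing p, det(M) is linear in p: det(M) = (24)·p + (140).
Set (24)·p + (140) = 236  ⇒  (24)·p = 96  ⇒  p = 4.

4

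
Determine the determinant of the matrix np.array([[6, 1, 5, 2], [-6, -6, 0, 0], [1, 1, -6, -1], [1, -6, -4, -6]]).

Expand along row 2 (it has 2 zeros):
  − (-6) · M_21   where M_21 = det([1 5 2; 1 -6 -1; -6 -4 -6]) = 12
  + (-6) · M_22   where M_22 = det([6 5 2; 1 -6 -1; 1 -4 -6]) = 221
det = (-1)·(-6)·(12) + (+1)·(-6)·(221) = -1254

-1254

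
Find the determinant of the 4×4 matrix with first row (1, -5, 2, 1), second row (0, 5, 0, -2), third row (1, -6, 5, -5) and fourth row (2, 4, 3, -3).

The determinant is -23.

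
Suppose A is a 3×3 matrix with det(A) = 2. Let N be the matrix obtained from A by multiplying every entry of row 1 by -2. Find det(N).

Scaling one row by -2 multiplies the determinant by -2.
det(N) = (-2)·(2) = -4

-4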